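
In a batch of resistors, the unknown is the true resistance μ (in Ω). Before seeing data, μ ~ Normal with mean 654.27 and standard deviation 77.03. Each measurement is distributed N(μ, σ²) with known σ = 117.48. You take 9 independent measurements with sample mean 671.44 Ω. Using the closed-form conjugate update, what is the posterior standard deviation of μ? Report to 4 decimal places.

34.9081

For Normal data with known variance σ², a Normal(μ₀, σ₀²) prior on μ is conjugate. Posterior precision = 1/σ₀² + n/σ²; posterior mean is the precision-weighted average of μ₀ and x̄.
σ₀² = 77.03² = 5933.6209, σ² = 117.48² = 13801.5504; σ² + n·σ₀² = 13801.5504 + 9·5933.6209 = 67204.1385.
Posterior precision = 1/σ₀² + n/σ² = 1/5933.6209 + 9/13801.5504 = (σ² + n·σ₀²)/(σ₀²σ²) = 67204.1385/(5933.6209·13801.5504); posterior variance σₙ² = σ₀²σ²/(σ² + n·σ₀²) = 5933.6209·13801.5504/67204.1385 = 1218.573286.
Posterior SD = √σₙ² = √(5933.6209·13801.5504/67204.1385) = 34.9081.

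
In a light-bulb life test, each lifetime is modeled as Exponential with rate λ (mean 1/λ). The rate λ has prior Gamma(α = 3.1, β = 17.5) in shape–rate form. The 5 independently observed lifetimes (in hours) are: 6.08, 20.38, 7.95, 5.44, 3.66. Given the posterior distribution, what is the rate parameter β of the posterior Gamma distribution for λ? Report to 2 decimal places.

With a Gamma(shape α, rate β) prior on the exponential rate λ, the posterior after n observations with total T = Σxᵢ is Gamma(α+n, β+T).
Sum of observations T = 43.51 hours; n = 5.
Posterior: Gamma(3.1+5, 17.5+43.51) = Gamma(8.1, 61.01).
Posterior β = 61.01.

61.01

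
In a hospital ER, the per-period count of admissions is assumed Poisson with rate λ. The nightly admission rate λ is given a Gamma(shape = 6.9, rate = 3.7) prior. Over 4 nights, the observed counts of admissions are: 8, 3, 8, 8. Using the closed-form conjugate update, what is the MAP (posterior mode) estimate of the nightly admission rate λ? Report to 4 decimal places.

With a Gamma(shape α, rate β) prior, the Poisson likelihood is conjugate: the posterior is Gamma(α + ΣXᵢ, β + n).
Sum of counts S = 27 over n = 4 nights.
Posterior: Gamma(α+S, β+n) = Gamma(6.9+27, 3.7+4) = Gamma(33.9, 7.7).
Mode of Gamma(α,β) for α≥1 is (α−1)/β = 32.9/7.7 = 4.2727.

4.2727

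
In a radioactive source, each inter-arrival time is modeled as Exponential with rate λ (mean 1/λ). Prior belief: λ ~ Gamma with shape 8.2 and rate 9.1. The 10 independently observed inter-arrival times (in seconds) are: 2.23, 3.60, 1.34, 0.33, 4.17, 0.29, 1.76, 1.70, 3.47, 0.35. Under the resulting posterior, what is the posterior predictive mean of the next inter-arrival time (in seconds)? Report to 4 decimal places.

With a Gamma(shape α, rate β) prior on the exponential rate λ, the posterior after n observations with total T = Σxᵢ is Gamma(α+n, β+T).
Sum of observations T = 19.24 seconds; n = 10.
Posterior: Gamma(8.2+10, 9.1+19.24) = Gamma(18.2, 28.34).
The predictive distribution for the next observation is Lomax; its mean is β/(α−1) = 28.34/17.2 = 1.6477.

1.6477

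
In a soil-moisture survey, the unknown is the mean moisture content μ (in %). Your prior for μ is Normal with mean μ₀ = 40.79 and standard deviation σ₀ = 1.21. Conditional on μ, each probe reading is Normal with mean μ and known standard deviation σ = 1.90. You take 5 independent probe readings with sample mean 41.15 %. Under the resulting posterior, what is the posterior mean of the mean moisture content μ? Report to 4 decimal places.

41.0311

For Normal data with known variance σ², a Normal(μ₀, σ₀²) prior on μ is conjugate. Posterior precision = 1/σ₀² + n/σ²; posterior mean is the precision-weighted average of μ₀ and x̄.
n·x̄ = 5·41.15 = 205.75.
σ₀² = 1.21² = 1.4641, σ² = 1.90² = 3.61; σ² + n·σ₀² = 3.61 + 5·1.4641 = 10.9305.
Posterior mean = (μ₀/σ₀² + n·x̄/σ²)/(1/σ₀² + n/σ²) = (σ²·μ₀ + σ₀²·n·x̄)/(σ² + n·σ₀²) = (3.61·40.79 + 1.4641·205.75)/10.9305 = 448.490475/10.9305 = 41.0311.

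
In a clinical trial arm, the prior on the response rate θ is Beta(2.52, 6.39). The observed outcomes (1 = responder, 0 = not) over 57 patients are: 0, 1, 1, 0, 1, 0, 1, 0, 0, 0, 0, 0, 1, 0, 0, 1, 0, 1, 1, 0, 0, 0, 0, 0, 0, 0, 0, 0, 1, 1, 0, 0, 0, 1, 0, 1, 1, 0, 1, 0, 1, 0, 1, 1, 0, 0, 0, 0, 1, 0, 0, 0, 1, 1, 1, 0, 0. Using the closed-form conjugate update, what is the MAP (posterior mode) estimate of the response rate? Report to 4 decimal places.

0.3524

The Beta prior is conjugate to a Binomial/Bernoulli likelihood; the update adds successes to α and failures to β.
Posterior: Beta(α+k, β+n−k) = Beta(2.52+21, 6.39+36) = Beta(23.52, 42.39).
Mode of Beta(a,b) for a,b>1 is (a−1)/(a+b−2) = 22.52/63.91 = 0.3524.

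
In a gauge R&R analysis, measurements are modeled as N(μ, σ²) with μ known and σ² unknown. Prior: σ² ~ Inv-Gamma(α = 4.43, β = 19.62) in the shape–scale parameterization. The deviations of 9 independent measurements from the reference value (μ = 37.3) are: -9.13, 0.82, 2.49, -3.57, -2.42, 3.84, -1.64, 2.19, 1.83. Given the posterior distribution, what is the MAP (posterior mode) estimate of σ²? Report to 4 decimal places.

With known mean μ and an Inverse-Gamma(α, β) prior on σ², the Normal likelihood is conjugate: posterior is Inv-Gamma(α + n/2, β + Σ(xᵢ−μ)²/2).
Σ(xᵢ−μ)² = (-9.13)² + (0.82)² + (2.49)² + (-3.57)² + (-2.42)² + (3.84)² + (-1.64)² + (2.19)² + (1.83)² = 134.4109.
Posterior: Inv-Gamma(4.43 + 9/2, 19.62 + 134.4109/2) = Inv-Gamma(8.93, 86.82545).
Mode = β/(α+1) = 86.82545/9.93 = 8.7438.

8.7438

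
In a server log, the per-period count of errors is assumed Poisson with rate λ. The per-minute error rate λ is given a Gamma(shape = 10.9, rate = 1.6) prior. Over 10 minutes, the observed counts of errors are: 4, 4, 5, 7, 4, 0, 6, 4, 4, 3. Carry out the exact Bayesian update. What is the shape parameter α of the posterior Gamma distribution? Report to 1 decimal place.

With a Gamma(shape α, rate β) prior, the Poisson likelihood is conjugate: the posterior is Gamma(α + ΣXᵢ, β + n).
Sum of counts S = 41 over n = 10 minutes.
Posterior: Gamma(α+S, β+n) = Gamma(10.9+41, 1.6+10) = Gamma(51.9, 11.6).
Posterior α = 51.9.

51.9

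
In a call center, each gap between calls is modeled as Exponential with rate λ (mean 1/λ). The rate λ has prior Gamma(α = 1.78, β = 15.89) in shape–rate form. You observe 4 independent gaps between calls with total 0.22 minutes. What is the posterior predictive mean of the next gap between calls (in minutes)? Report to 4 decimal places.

3.3703

With a Gamma(shape α, rate β) prior on the exponential rate λ, the posterior after n observations with total T = Σxᵢ is Gamma(α+n, β+T).
Posterior: Gamma(1.78+4, 15.89+0.22) = Gamma(5.78, 16.11).
The predictive distribution for the next observation is Lomax; its mean is β/(α−1) = 16.11/4.78 = 3.3703.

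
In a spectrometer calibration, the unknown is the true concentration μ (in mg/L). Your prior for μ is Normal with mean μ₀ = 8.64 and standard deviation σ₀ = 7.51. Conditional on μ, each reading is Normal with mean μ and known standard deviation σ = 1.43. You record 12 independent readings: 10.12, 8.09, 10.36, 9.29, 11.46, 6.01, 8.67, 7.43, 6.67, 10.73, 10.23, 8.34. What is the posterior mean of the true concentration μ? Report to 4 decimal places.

For Normal data with known variance σ², a Normal(μ₀, σ₀²) prior on μ is conjugate. Posterior precision = 1/σ₀² + n/σ²; posterior mean is the precision-weighted average of μ₀ and x̄.
Σxᵢ = 10.12 + 8.09 + 10.36 + 9.29 + 11.46 + 6.01 + 8.67 + 7.43 + 6.67 + 10.73 + 10.23 + 8.34 = 107.4, so n·x̄ = 107.4.
σ₀² = 7.51² = 56.4001, σ² = 1.43² = 2.0449; σ² + n·σ₀² = 2.0449 + 12·56.4001 = 678.8461.
Posterior mean = (μ₀/σ₀² + n·x̄/σ²)/(1/σ₀² + n/σ²) = (σ²·μ₀ + σ₀²·n·x̄)/(σ² + n·σ₀²) = (2.0449·8.64 + 56.4001·107.4)/678.8461 = 6075.038676/678.8461 = 8.9491.

8.9491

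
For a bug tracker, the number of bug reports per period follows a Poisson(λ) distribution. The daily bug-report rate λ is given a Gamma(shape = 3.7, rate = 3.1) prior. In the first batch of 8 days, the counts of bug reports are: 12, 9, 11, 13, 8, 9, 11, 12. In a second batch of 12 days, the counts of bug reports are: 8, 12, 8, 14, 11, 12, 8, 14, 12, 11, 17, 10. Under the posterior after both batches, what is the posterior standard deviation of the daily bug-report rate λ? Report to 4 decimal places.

With a Gamma(shape α, rate β) prior, the Poisson likelihood is conjugate: the posterior is Gamma(α + ΣXᵢ, β + n).
Batch 1: sum of counts S = 85 over n = 8 days.
After batch 1: Gamma(α+S, β+n) = Gamma(3.7+85, 3.1+8) = Gamma(88.7, 11.1).
Batch 2: sum of counts S = 137 over n = 12 days.
After batch 2: Gamma(α+S, β+n) = Gamma(88.7+137, 11.1+12) = Gamma(225.7, 23.1).
SD = √α/β = √225.7/23.1 = 0.6504.

0.6504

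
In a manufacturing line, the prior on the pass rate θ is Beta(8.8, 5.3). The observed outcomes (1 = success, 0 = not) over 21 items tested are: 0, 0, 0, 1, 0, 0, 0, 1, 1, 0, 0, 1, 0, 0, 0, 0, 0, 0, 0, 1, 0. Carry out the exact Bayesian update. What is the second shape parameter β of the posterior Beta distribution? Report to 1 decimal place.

21.3

The Beta prior is conjugate to a Binomial/Bernoulli likelihood; the update adds successes to α and failures to β.
Posterior: Beta(α+k, β+n−k) = Beta(8.8+5, 5.3+16) = Beta(13.8, 21.3).
Posterior β = 21.3.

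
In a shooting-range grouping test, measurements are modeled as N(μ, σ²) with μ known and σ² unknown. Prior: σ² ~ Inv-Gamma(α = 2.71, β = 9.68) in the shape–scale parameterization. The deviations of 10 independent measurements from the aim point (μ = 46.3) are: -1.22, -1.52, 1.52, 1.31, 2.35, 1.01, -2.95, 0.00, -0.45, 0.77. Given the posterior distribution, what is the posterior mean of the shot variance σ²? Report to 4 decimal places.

With known mean μ and an Inverse-Gamma(α, β) prior on σ², the Normal likelihood is conjugate: posterior is Inv-Gamma(α + n/2, β + Σ(xᵢ−μ)²/2).
Σ(xᵢ−μ)² = (-1.22)² + (-1.52)² + (1.52)² + (1.31)² + (2.35)² + (1.01)² + (-2.95)² + (0.00)² + (-0.45)² + (0.77)² = 23.8658.
Posterior: Inv-Gamma(2.71 + 10/2, 9.68 + 23.8658/2) = Inv-Gamma(7.71, 21.61290).
E[σ²|data] = β/(α−1) = 21.61290/6.71 = 3.2210.

3.2210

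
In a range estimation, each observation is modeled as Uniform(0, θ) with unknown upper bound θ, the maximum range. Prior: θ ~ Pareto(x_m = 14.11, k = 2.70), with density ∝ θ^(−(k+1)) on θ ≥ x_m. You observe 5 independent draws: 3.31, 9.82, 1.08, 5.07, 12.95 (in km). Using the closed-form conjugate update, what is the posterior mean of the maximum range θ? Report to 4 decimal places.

A Pareto(scale x_m, shape k) prior on the upper bound θ of Uniform(0, θ) is conjugate: posterior is Pareto(max(x_m, max xᵢ), k + n).
Sample maximum = 12.95; prior scale x_m = 14.11 → posterior scale = max = 14.11.
Posterior shape = 2.70 + 5 = 7.70.
E[θ|data] = k·x_m/(k−1) = 7.70·14.11/6.70 = 16.2160.

16.2160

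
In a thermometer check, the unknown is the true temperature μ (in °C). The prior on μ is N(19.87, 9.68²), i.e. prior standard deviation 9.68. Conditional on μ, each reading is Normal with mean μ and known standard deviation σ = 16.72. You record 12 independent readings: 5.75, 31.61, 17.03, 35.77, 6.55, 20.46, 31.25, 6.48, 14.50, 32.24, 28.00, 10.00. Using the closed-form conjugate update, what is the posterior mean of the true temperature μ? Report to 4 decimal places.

For Normal data with known variance σ², a Normal(μ₀, σ₀²) prior on μ is conjugate. Posterior precision = 1/σ₀² + n/σ²; posterior mean is the precision-weighted average of μ₀ and x̄.
Σxᵢ = 5.75 + 31.61 + 17.03 + 35.77 + 6.55 + 20.46 + 31.25 + 6.48 + 14.50 + 32.24 + 28.00 + 10.00 = 239.64, so n·x̄ = 239.64.
σ₀² = 9.68² = 93.7024, σ² = 16.72² = 279.5584; σ² + n·σ₀² = 279.5584 + 12·93.7024 = 1403.9872.
Posterior mean = (μ₀/σ₀² + n·x̄/σ²)/(1/σ₀² + n/σ²) = (σ²·μ₀ + σ₀²·n·x̄)/(σ² + n·σ₀²) = (279.5584·19.87 + 93.7024·239.64)/1403.9872 = 28009.668544/1403.9872 = 19.9501.

19.9501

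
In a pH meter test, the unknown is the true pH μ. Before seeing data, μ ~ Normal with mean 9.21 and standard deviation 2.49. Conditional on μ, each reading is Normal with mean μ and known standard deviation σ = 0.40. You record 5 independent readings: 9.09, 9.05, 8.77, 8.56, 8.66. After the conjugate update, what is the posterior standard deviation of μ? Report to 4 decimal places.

0.1784

For Normal data with known variance σ², a Normal(μ₀, σ₀²) prior on μ is conjugate. Posterior precision = 1/σ₀² + n/σ²; posterior mean is the precision-weighted average of μ₀ and x̄.
σ₀² = 2.49² = 6.2001, σ² = 0.40² = 0.16; σ² + n·σ₀² = 0.16 + 5·6.2001 = 31.1605.
Posterior precision = 1/σ₀² + n/σ² = 1/6.2001 + 5/0.16 = (σ² + n·σ₀²)/(σ₀²σ²) = 31.1605/(6.2001·0.16); posterior variance σₙ² = σ₀²σ²/(σ² + n·σ₀²) = 6.2001·0.16/31.1605 = 0.031836.
Posterior SD = √σₙ² = √(6.2001·0.16/31.1605) = 0.1784.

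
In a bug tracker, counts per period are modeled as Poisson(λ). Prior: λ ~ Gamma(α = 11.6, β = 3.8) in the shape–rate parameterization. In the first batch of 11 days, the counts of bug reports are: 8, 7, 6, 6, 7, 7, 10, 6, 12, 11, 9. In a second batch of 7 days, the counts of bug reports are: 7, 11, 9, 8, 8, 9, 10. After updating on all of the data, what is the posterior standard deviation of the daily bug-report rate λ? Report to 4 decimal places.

0.5849

With a Gamma(shape α, rate β) prior, the Poisson likelihood is conjugate: the posterior is Gamma(α + ΣXᵢ, β + n).
Batch 1: sum of counts S = 89 over n = 11 days.
After batch 1: Gamma(α+S, β+n) = Gamma(11.6+89, 3.8+11) = Gamma(100.6, 14.8).
Batch 2: sum of counts S = 62 over n = 7 days.
After batch 2: Gamma(α+S, β+n) = Gamma(100.6+62, 14.8+7) = Gamma(162.6, 21.8).
SD = √α/β = √162.6/21.8 = 0.5849.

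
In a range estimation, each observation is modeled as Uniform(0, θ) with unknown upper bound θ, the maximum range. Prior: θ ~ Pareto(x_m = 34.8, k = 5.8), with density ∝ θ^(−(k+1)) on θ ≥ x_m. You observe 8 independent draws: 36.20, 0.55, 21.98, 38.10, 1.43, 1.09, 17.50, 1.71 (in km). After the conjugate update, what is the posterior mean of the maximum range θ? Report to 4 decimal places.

A Pareto(scale x_m, shape k) prior on the upper bound θ of Uniform(0, θ) is conjugate: posterior is Pareto(max(x_m, max xᵢ), k + n).
Sample maximum = 38.10; prior scale x_m = 34.8 → posterior scale = max = 38.10.
Posterior shape = 5.8 + 8 = 13.8.
E[θ|data] = k·x_m/(k−1) = 13.8·38.10/12.8 = 41.0766.

41.0766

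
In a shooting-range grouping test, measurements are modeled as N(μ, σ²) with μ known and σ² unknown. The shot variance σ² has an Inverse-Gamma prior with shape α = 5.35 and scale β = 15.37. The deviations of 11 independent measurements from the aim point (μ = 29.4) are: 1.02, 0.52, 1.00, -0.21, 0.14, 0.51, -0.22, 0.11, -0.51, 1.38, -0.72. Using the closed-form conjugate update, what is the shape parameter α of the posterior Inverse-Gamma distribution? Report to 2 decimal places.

With known mean μ and an Inverse-Gamma(α, β) prior on σ², the Normal likelihood is conjugate: posterior is Inv-Gamma(α + n/2, β + Σ(xᵢ−μ)²/2).
Σ(xᵢ−μ)² = (1.02)² + (0.52)² + (1.00)² + (-0.21)² + (0.14)² + (0.51)² + (-0.22)² + (0.11)² + (-0.51)² + (1.38)² + (-0.72)² = 5.3780.
Posterior: Inv-Gamma(5.35 + 11/2, 15.37 + 5.3780/2) = Inv-Gamma(10.85, 18.05900).
Posterior α = 10.85.

10.85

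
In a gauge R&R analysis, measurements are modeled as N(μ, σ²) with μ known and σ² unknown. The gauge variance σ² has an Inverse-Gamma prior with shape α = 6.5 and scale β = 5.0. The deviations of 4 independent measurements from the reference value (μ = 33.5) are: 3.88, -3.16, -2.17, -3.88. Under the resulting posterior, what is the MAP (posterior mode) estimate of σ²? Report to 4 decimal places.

2.8844

With known mean μ and an Inverse-Gamma(α, β) prior on σ², the Normal likelihood is conjugate: posterior is Inv-Gamma(α + n/2, β + Σ(xᵢ−μ)²/2).
Σ(xᵢ−μ)² = (3.88)² + (-3.16)² + (-2.17)² + (-3.88)² = 44.8033.
Posterior: Inv-Gamma(6.5 + 4/2, 5.0 + 44.8033/2) = Inv-Gamma(8.50, 27.40165).
Mode = β/(α+1) = 27.40165/9.50 = 2.8844.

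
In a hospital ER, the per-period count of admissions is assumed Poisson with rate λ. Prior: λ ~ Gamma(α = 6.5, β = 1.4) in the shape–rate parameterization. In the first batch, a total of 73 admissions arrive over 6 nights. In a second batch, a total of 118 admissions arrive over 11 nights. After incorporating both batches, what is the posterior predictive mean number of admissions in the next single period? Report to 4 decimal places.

10.7337

With a Gamma(shape α, rate β) prior, the Poisson likelihood is conjugate: the posterior is Gamma(α + ΣXᵢ, β + n).
After batch 1: Gamma(α+S, β+n) = Gamma(6.5+73, 1.4+6) = Gamma(79.5, 7.4).
After batch 2: Gamma(α+S, β+n) = Gamma(79.5+118, 7.4+11) = Gamma(197.5, 18.4).
The predictive distribution for one future period is NegBinom with mean α/β = 10.7337.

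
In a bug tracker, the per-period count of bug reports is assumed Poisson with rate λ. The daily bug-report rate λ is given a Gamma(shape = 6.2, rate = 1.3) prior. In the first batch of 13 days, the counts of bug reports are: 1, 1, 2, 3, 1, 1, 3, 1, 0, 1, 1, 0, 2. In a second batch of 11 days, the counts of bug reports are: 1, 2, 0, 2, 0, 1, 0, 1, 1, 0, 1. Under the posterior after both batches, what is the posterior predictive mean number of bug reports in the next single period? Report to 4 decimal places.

With a Gamma(shape α, rate β) prior, the Poisson likelihood is conjugate: the posterior is Gamma(α + ΣXᵢ, β + n).
Batch 1: sum of counts S = 17 over n = 13 days.
After batch 1: Gamma(α+S, β+n) = Gamma(6.2+17, 1.3+13) = Gamma(23.2, 14.3).
Batch 2: sum of counts S = 9 over n = 11 days.
After batch 2: Gamma(α+S, β+n) = Gamma(23.2+9, 14.3+11) = Gamma(32.2, 25.3).
The predictive distribution for one future period is NegBinom with mean α/β = 1.2727.

1.2727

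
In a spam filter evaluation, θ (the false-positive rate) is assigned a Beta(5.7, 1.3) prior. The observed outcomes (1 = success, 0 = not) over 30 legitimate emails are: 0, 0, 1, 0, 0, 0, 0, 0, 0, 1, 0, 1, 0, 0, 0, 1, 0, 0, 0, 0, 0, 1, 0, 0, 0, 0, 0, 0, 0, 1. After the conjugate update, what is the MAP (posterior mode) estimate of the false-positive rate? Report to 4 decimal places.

The Beta prior is conjugate to a Binomial/Bernoulli likelihood; the update adds successes to α and failures to β.
Posterior: Beta(α+k, β+n−k) = Beta(5.7+6, 1.3+24) = Beta(11.7, 25.3).
Mode of Beta(a,b) for a,b>1 is (a−1)/(a+b−2) = 10.7/35.0 = 0.3057.

0.3057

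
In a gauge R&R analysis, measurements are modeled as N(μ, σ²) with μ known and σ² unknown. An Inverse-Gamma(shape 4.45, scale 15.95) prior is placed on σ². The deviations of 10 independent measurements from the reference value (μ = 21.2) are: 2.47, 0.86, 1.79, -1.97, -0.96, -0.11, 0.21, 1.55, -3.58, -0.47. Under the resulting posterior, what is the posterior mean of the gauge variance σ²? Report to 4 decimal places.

With known mean μ and an Inverse-Gamma(α, β) prior on σ², the Normal likelihood is conjugate: posterior is Inv-Gamma(α + n/2, β + Σ(xᵢ−μ)²/2).
Σ(xᵢ−μ)² = (2.47)² + (0.86)² + (1.79)² + (-1.97)² + (-0.96)² + (-0.11)² + (0.21)² + (1.55)² + (-3.58)² + (-0.47)² = 30.3431.
Posterior: Inv-Gamma(4.45 + 10/2, 15.95 + 30.3431/2) = Inv-Gamma(9.45, 31.12155).
E[σ²|data] = β/(α−1) = 31.12155/8.45 = 3.6830.

3.6830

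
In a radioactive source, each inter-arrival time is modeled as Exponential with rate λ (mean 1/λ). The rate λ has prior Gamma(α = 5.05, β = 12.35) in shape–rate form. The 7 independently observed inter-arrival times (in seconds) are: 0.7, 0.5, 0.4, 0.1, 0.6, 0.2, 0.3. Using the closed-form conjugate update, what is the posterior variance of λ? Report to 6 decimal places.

With a Gamma(shape α, rate β) prior on the exponential rate λ, the posterior after n observations with total T = Σxᵢ is Gamma(α+n, β+T).
Sum of observations T = 2.8 seconds; n = 7.
Posterior: Gamma(5.05+7, 12.35+2.8) = Gamma(12.05, 15.15).
Var = α/β² = 0.052500.

0.052500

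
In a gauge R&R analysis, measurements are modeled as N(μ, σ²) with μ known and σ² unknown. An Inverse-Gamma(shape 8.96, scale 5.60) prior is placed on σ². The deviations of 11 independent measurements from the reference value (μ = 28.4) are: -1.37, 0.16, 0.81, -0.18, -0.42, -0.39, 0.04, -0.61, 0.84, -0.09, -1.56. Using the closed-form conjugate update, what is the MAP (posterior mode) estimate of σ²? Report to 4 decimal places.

0.5705

With known mean μ and an Inverse-Gamma(α, β) prior on σ², the Normal likelihood is conjugate: posterior is Inv-Gamma(α + n/2, β + Σ(xᵢ−μ)²/2).
Σ(xᵢ−μ)² = (-1.37)² + (0.16)² + (0.81)² + (-0.18)² + (-0.42)² + (-0.39)² + (0.04)² + (-0.61)² + (0.84)² + (-0.09)² + (-1.56)² = 6.4405.
Posterior: Inv-Gamma(8.96 + 11/2, 5.60 + 6.4405/2) = Inv-Gamma(14.46, 8.82025).
Mode = β/(α+1) = 8.82025/15.46 = 0.5705.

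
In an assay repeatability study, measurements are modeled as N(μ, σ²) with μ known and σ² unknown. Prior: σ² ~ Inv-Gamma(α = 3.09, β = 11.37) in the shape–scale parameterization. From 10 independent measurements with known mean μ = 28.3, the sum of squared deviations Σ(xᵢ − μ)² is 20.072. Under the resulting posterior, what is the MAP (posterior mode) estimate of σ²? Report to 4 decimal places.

2.3549

With known mean μ and an Inverse-Gamma(α, β) prior on σ², the Normal likelihood is conjugate: posterior is Inv-Gamma(α + n/2, β + Σ(xᵢ−μ)²/2).
Posterior: Inv-Gamma(3.09 + 10/2, 11.37 + 20.072/2) = Inv-Gamma(8.09, 21.4060).
Mode = β/(α+1) = 21.4060/9.09 = 2.3549.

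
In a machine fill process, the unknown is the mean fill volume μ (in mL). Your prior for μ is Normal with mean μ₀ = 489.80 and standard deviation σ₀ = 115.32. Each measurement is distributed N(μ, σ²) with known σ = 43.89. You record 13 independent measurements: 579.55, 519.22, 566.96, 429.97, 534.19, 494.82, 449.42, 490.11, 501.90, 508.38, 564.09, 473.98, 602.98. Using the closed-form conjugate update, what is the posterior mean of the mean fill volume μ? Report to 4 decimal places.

For Normal data with known variance σ², a Normal(μ₀, σ₀²) prior on μ is conjugate. Posterior precision = 1/σ₀² + n/σ²; posterior mean is the precision-weighted average of μ₀ and x̄.
Σxᵢ = 579.55 + 519.22 + 566.96 + 429.97 + 534.19 + 494.82 + 449.42 + 490.11 + 501.90 + 508.38 + 564.09 + 473.98 + 602.98 = 6715.57, so n·x̄ = 6715.57.
σ₀² = 115.32² = 13298.7024, σ² = 43.89² = 1926.3321; σ² + n·σ₀² = 1926.3321 + 13·13298.7024 = 174809.4633.
Posterior mean = (μ₀/σ₀² + n·x̄/σ²)/(1/σ₀² + n/σ²) = (σ²·μ₀ + σ₀²·n·x̄)/(σ² + n·σ₀²) = (1926.3321·489.80 + 13298.7024·6715.57)/174809.4633 = 90251884.338948/174809.4633 = 516.2872.

516.2872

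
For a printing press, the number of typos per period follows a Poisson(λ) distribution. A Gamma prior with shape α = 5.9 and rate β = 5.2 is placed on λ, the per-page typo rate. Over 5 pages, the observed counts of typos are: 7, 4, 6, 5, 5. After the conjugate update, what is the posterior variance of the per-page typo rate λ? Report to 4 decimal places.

With a Gamma(shape α, rate β) prior, the Poisson likelihood is conjugate: the posterior is Gamma(α + ΣXᵢ, β + n).
Sum of counts S = 27 over n = 5 pages.
Posterior: Gamma(α+S, β+n) = Gamma(5.9+27, 5.2+5) = Gamma(32.9, 10.2).
Var = α/β² = 32.9/10.2² = 0.3162.

0.3162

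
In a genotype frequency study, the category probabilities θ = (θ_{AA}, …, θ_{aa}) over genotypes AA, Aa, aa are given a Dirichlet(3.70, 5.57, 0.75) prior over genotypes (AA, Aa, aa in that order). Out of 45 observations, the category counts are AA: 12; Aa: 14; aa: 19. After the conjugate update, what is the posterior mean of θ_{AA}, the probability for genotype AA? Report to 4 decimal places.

0.2854

The Dirichlet prior is conjugate to the Multinomial likelihood: each posterior αⱼ = prior αⱼ + observed count nⱼ.
Posterior concentration: (15.70, 19.57, 19.75), total = 55.02.
E[θ_{AA}|data] = α_{AA}/Σα = 15.70/55.02 = 0.2854.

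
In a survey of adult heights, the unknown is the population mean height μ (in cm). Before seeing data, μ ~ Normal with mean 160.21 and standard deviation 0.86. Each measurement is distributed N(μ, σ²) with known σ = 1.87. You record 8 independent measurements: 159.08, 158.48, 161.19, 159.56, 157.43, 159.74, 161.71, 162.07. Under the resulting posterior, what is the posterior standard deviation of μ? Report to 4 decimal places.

0.5242

For Normal data with known variance σ², a Normal(μ₀, σ₀²) prior on μ is conjugate. Posterior precision = 1/σ₀² + n/σ²; posterior mean is the precision-weighted average of μ₀ and x̄.
σ₀² = 0.86² = 0.7396, σ² = 1.87² = 3.4969; σ² + n·σ₀² = 3.4969 + 8·0.7396 = 9.4137.
Posterior precision = 1/σ₀² + n/σ² = 1/0.7396 + 8/3.4969 = (σ² + n·σ₀²)/(σ₀²σ²) = 9.4137/(0.7396·3.4969); posterior variance σₙ² = σ₀²σ²/(σ² + n·σ₀²) = 0.7396·3.4969/9.4137 = 0.274739.
Posterior SD = √σₙ² = √(0.7396·3.4969/9.4137) = 0.5242.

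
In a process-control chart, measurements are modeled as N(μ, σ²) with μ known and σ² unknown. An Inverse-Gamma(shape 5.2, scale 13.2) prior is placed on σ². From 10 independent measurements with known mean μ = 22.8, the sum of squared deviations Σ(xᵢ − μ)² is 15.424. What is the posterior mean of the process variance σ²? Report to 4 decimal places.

2.2730

With known mean μ and an Inverse-Gamma(α, β) prior on σ², the Normal likelihood is conjugate: posterior is Inv-Gamma(α + n/2, β + Σ(xᵢ−μ)²/2).
Posterior: Inv-Gamma(5.2 + 10/2, 13.2 + 15.424/2) = Inv-Gamma(10.20, 20.9120).
E[σ²|data] = β/(α−1) = 20.9120/9.20 = 2.2730.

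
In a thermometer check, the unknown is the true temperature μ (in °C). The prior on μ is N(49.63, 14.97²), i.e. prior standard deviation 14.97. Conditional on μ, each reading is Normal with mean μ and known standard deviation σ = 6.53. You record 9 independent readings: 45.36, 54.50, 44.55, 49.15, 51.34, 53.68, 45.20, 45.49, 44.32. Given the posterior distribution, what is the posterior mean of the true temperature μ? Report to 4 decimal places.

For Normal data with known variance σ², a Normal(μ₀, σ₀²) prior on μ is conjugate. Posterior precision = 1/σ₀² + n/σ²; posterior mean is the precision-weighted average of μ₀ and x̄.
Σxᵢ = 45.36 + 54.50 + 44.55 + 49.15 + 51.34 + 53.68 + 45.20 + 45.49 + 44.32 = 433.59, so n·x̄ = 433.59.
σ₀² = 14.97² = 224.1009, σ² = 6.53² = 42.6409; σ² + n·σ₀² = 42.6409 + 9·224.1009 = 2059.549.
Posterior mean = (μ₀/σ₀² + n·x̄/σ²)/(1/σ₀² + n/σ²) = (σ²·μ₀ + σ₀²·n·x̄)/(σ² + n·σ₀²) = (42.6409·49.63 + 224.1009·433.59)/2059.549 = 99284.177098/2059.549 = 48.2068.

48.2068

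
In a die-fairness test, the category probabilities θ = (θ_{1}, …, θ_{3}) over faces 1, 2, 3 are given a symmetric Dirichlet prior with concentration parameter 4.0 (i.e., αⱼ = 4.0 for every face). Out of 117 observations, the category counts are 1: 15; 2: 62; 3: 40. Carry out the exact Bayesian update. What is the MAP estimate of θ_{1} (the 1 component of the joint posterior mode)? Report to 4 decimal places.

The Dirichlet prior is conjugate to the Multinomial likelihood: each posterior αⱼ = prior αⱼ + observed count nⱼ.
Posterior concentration: (19.0, 66.0, 44.0), total = 129.0.
Joint mode component: (α_{1}−1)/(Σα−K) = 18.0/126.0 = 0.1429.

0.1429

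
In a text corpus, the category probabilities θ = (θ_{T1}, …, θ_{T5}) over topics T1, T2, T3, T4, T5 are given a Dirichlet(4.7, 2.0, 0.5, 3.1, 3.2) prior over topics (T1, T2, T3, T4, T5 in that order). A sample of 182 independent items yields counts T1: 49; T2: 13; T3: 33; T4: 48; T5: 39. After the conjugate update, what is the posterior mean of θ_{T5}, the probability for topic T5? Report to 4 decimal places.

0.2159

The Dirichlet prior is conjugate to the Multinomial likelihood: each posterior αⱼ = prior αⱼ + observed count nⱼ.
Posterior concentration: (53.7, 15.0, 33.5, 51.1, 42.2), total = 195.5.
E[θ_{T5}|data] = α_{T5}/Σα = 42.2/195.5 = 0.2159.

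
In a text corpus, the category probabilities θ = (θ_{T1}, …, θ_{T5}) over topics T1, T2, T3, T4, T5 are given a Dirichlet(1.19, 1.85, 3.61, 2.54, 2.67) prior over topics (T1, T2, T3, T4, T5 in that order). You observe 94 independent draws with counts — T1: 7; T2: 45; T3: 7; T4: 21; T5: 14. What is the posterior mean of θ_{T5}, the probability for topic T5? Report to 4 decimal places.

The Dirichlet prior is conjugate to the Multinomial likelihood: each posterior αⱼ = prior αⱼ + observed count nⱼ.
Posterior concentration: (8.19, 46.85, 10.61, 23.54, 16.67), total = 105.86.
E[θ_{T5}|data] = α_{T5}/Σα = 16.67/105.86 = 0.1575.

0.1575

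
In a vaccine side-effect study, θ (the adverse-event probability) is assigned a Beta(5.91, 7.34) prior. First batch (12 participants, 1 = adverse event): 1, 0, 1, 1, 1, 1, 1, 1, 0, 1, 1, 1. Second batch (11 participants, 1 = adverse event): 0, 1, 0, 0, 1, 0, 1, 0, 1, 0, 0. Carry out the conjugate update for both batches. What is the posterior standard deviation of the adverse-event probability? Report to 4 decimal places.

The Beta prior is conjugate to a Binomial/Bernoulli likelihood; the update adds successes to α and failures to β.
After batch 1: Beta(5.91+10, 7.34+2) = Beta(15.91, 9.34).
After batch 2: Beta(15.91+4, 9.34+7) = Beta(19.91, 16.34).
Var = αβ/((α+β)²(α+β+1)) = 19.91·16.34/(36.25²·37.25) = 0.00664632; SD = √0.00664632 = 0.0815.

0.0815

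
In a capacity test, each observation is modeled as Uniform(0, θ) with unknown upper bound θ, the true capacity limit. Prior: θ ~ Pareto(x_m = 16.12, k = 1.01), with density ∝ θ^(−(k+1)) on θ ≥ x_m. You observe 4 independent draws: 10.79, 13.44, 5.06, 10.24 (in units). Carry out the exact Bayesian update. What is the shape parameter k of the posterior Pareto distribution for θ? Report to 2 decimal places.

5.01

A Pareto(scale x_m, shape k) prior on the upper bound θ of Uniform(0, θ) is conjugate: posterior is Pareto(max(x_m, max xᵢ), k + n).
Sample maximum = 13.44; prior scale x_m = 16.12 → posterior scale = max = 16.12.
Posterior shape = 1.01 + 4 = 5.01.
Posterior shape k = 5.01.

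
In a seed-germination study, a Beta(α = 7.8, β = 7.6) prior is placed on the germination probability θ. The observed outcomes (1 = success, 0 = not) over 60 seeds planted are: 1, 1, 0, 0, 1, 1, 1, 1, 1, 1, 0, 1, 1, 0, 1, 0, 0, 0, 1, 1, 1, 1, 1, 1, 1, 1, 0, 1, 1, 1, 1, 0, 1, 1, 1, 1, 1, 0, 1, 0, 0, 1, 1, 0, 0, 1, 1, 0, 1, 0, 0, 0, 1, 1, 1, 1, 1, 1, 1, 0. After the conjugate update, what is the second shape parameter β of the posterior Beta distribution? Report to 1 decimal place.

26.6

The Beta prior is conjugate to a Binomial/Bernoulli likelihood; the update adds successes to α and failures to β.
Posterior: Beta(α+k, β+n−k) = Beta(7.8+41, 7.6+19) = Beta(48.8, 26.6).
Posterior β = 26.6.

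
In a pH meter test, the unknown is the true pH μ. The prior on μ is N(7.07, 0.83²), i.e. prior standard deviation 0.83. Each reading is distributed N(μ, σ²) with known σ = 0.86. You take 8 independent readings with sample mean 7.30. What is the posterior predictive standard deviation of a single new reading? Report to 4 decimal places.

For Normal data with known variance σ², a Normal(μ₀, σ₀²) prior on μ is conjugate. Posterior precision = 1/σ₀² + n/σ²; posterior mean is the precision-weighted average of μ₀ and x̄.
σ₀² = 0.83² = 0.6889, σ² = 0.86² = 0.7396; σ² + n·σ₀² = 0.7396 + 8·0.6889 = 6.2508.
Posterior precision = 1/σ₀² + n/σ² = 1/0.6889 + 8/0.7396 = (σ² + n·σ₀²)/(σ₀²σ²) = 6.2508/(0.6889·0.7396); posterior variance σₙ² = σ₀²σ²/(σ² + n·σ₀²) = 0.6889·0.7396/6.2508 = 0.081511.
Predictive variance for one new observation = σₙ² + σ² = 0.6889·0.7396/6.2508 + 0.7396 = σ²·(σ₀² + 6.2508)/6.2508 = 0.7396·6.9397/6.2508 = 0.821111; SD = √(0.7396·6.9397/6.2508) = 0.9062.

0.9062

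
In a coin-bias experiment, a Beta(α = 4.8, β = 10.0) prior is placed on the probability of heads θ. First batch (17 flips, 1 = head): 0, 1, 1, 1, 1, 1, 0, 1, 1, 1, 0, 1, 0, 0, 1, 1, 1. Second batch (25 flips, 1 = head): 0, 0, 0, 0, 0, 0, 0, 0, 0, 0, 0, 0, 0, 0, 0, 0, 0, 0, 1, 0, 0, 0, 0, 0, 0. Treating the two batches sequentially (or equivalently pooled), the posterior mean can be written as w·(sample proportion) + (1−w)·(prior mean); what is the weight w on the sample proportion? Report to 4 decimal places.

The Beta prior is conjugate to a Binomial/Bernoulli likelihood; the update adds successes to α and failures to β.
Total number of flips: n = 17 + 25 = 42.
Posterior mean = (α₀+k)/(α₀+β₀+n) = [n/(α₀+β₀+n)]·(k/n) + [(α₀+β₀)/(α₀+β₀+n)]·α₀/(α₀+β₀), so only n and the prior enter the weight.
The weight on the data is w = n/(α₀+β₀+n) = 42/(4.8+10.0+42) = 42/56.8 = 0.7394.

0.7394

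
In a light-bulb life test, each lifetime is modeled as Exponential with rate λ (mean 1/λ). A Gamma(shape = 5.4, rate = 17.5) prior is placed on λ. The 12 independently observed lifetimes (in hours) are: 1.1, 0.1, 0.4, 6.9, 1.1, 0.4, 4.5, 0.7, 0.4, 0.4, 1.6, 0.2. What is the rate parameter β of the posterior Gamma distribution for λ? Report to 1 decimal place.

35.3

With a Gamma(shape α, rate β) prior on the exponential rate λ, the posterior after n observations with total T = Σxᵢ is Gamma(α+n, β+T).
Sum of observations T = 17.8 hours; n = 12.
Posterior: Gamma(5.4+12, 17.5+17.8) = Gamma(17.4, 35.3).
Posterior β = 35.3.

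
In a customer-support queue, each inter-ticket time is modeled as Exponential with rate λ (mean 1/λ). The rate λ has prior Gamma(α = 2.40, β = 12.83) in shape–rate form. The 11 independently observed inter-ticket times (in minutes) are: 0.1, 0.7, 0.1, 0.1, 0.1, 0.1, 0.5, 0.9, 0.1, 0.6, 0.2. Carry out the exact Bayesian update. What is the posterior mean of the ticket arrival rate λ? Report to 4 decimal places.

0.8206

With a Gamma(shape α, rate β) prior on the exponential rate λ, the posterior after n observations with total T = Σxᵢ is Gamma(α+n, β+T).
Sum of observations T = 3.5 minutes; n = 11.
Posterior: Gamma(2.40+11, 12.83+3.5) = Gamma(13.40, 16.33).
Posterior mean of λ = α/β = 13.40/16.33 = 0.8206.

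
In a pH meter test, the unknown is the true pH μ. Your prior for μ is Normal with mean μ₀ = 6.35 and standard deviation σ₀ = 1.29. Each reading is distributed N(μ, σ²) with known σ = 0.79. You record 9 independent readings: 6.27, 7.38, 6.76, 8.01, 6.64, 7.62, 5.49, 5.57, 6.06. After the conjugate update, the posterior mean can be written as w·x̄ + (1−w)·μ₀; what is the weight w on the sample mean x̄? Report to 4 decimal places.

For Normal data with known variance σ², a Normal(μ₀, σ₀²) prior on μ is conjugate. Posterior precision = 1/σ₀² + n/σ²; posterior mean is the precision-weighted average of μ₀ and x̄.
σ₀² = 1.29² = 1.6641, σ² = 0.79² = 0.6241. Prior precision 1/σ₀² = 1/1.6641; data precision n/σ² = 9/0.6241.
w = (n/σ²)/(1/σ₀² + n/σ²) = n·σ₀²/(σ² + n·σ₀²) = 9·1.6641/(0.6241 + 9·1.6641) = 14.9769/15.601 = 0.9600.

0.9600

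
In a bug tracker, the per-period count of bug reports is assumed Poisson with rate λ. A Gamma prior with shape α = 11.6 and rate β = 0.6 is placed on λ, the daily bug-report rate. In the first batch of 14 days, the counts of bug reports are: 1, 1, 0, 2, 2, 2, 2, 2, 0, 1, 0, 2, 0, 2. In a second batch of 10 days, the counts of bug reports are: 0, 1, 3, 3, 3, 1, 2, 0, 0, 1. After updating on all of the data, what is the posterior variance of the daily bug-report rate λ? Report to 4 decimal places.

With a Gamma(shape α, rate β) prior, the Poisson likelihood is conjugate: the posterior is Gamma(α + ΣXᵢ, β + n).
Batch 1: sum of counts S = 17 over n = 14 days.
After batch 1: Gamma(α+S, β+n) = Gamma(11.6+17, 0.6+14) = Gamma(28.6, 14.6).
Batch 2: sum of counts S = 14 over n = 10 days.
After batch 2: Gamma(α+S, β+n) = Gamma(28.6+14, 14.6+10) = Gamma(42.6, 24.6).
Var = α/β² = 42.6/24.6² = 0.0704.

0.0704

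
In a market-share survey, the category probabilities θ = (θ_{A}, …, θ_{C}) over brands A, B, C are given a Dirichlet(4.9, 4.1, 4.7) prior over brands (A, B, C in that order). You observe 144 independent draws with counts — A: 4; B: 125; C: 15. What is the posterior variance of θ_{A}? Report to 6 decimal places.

0.000336

The Dirichlet prior is conjugate to the Multinomial likelihood: each posterior αⱼ = prior αⱼ + observed count nⱼ.
Posterior concentration: (8.9, 129.1, 19.7), total = 157.7.
Var[θ_j] = α_j(Σα−α_j)/((Σα)²(Σα+1)) = 8.9·148.8/(157.7²·158.7) = 0.000336.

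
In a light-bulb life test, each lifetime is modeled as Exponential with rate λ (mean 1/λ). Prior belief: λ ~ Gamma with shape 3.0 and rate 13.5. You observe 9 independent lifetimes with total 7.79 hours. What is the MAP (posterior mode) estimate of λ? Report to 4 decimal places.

With a Gamma(shape α, rate β) prior on the exponential rate λ, the posterior after n observations with total T = Σxᵢ is Gamma(α+n, β+T).
Posterior: Gamma(3.0+9, 13.5+7.79) = Gamma(12.0, 21.29).
Mode = (α−1)/β = 0.5167.

0.5167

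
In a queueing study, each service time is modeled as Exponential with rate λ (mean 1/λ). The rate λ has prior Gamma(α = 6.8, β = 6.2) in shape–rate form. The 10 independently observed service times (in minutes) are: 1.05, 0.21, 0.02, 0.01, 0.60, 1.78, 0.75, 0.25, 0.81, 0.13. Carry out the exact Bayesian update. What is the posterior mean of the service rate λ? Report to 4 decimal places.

With a Gamma(shape α, rate β) prior on the exponential rate λ, the posterior after n observations with total T = Σxᵢ is Gamma(α+n, β+T).
Sum of observations T = 5.61 minutes; n = 10.
Posterior: Gamma(6.8+10, 6.2+5.61) = Gamma(16.8, 11.81).
Posterior mean of λ = α/β = 16.8/11.81 = 1.4225.

1.4225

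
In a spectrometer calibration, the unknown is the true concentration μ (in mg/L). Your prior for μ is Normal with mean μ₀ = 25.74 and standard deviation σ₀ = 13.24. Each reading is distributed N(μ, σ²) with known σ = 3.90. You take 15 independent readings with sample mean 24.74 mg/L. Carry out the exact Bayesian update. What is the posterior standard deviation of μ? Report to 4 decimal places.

1.0041

For Normal data with known variance σ², a Normal(μ₀, σ₀²) prior on μ is conjugate. Posterior precision = 1/σ₀² + n/σ²; posterior mean is the precision-weighted average of μ₀ and x̄.
σ₀² = 13.24² = 175.2976, σ² = 3.90² = 15.21; σ² + n·σ₀² = 15.21 + 15·175.2976 = 2644.674.
Posterior precision = 1/σ₀² + n/σ² = 1/175.2976 + 15/15.21 = (σ² + n·σ₀²)/(σ₀²σ²) = 2644.674/(175.2976·15.21); posterior variance σₙ² = σ₀²σ²/(σ² + n·σ₀²) = 175.2976·15.21/2644.674 = 1.008168.
Posterior SD = √σₙ² = √(175.2976·15.21/2644.674) = 1.0041.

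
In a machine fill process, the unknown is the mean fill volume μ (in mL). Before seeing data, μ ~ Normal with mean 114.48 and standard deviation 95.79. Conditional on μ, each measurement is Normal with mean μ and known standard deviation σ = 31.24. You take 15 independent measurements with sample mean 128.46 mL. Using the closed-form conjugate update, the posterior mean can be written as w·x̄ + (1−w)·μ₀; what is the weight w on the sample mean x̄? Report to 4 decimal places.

0.9930

For Normal data with known variance σ², a Normal(μ₀, σ₀²) prior on μ is conjugate. Posterior precision = 1/σ₀² + n/σ²; posterior mean is the precision-weighted average of μ₀ and x̄.
σ₀² = 95.79² = 9175.7241, σ² = 31.24² = 975.9376. Prior precision 1/σ₀² = 1/9175.7241; data precision n/σ² = 15/975.9376.
w = (n/σ²)/(1/σ₀² + n/σ²) = n·σ₀²/(σ² + n·σ₀²) = 15·9175.7241/(975.9376 + 15·9175.7241) = 137635.8615/138611.7991 = 0.9930.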